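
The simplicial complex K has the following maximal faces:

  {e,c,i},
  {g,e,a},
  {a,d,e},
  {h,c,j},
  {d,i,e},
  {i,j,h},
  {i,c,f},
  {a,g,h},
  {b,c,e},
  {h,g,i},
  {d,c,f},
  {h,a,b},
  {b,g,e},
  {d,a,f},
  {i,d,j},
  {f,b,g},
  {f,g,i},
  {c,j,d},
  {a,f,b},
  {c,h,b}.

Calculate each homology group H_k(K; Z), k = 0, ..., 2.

H_0 = Z,  H_1 = Z ⊕ Z/2,  H_2 = 0.

Take the total order a < b < c < d < e < f < g < h < i < j on the vertex set. Then K (dimension 2) consists of the simplices:

  0-simplices (10): a, b, c, d, e, f, g, h, i, j
  1-simplices (30): ab, ad, ae, af, ag, ah, bc, be, bf, bg, bh, cd, ce, cf, ch, ci, cj, de, df, di, dj, eg, ei, fg, fi, gh, gi, hi, hj, ij
  2-simplices (20): abf, abh, ade, adf, aeg, agh, bce, bch, beg, bfg, cdf, cdj, cei, cfi, chj, dei, dij, fgi, ghi, hij

giving chain groups C_0 ≅ Z^10, C_1 ≅ Z^30, C_2 ≅ Z^20.

Boundary ∂_1: C_1 → C_0 sends each edge [p,q] (with p < q) to q − p.
As a 10×30 matrix over Z this has rank 9, with invariant factors (1,1,1,1,1,1,1,1,1).

Boundary ∂_2: C_2 → C_1 sends each 2-simplex [p,q,r] to [q,r] − [p,r] + [p,q]. For instance
  ∂cdf = df − cf + cd,
  ∂cei = ei − ci + ce.
This gives a 30×20 integer matrix of rank 20; reducing to Smith normal form yields diagonal entries (1,1,1,1,1,1,1,1,1,1,1,1,1,1,1,1,1,1,1,2).

From H_k ≅ ker(∂_k) / im(∂_{k+1}) we obtain:

  H_0: rank C_0 − rank ∂_1 = 10 − 9 = 1, and the invariant factors of ∂_1 are all 1, so H_0 ≅ Z.
  H_1: rank ker ∂_1 − rank ∂_2 = (30 − 9) − 20 = 1, and ∂_2 has invariant factor 2 > 1, so H_1 ≅ Z ⊕ Z/2.
  H_2: rank ker ∂_2 − rank ∂_3 = (20 − 20) − 0 = 0, and there is no ∂_3, so H_2 ≅ 0.

As a check, the Euler characteristic is 10 − 30 + 20 = 0, which agrees with 1 − 1 + 0 = 0.
(K is a triangulation of the Klein bottle.)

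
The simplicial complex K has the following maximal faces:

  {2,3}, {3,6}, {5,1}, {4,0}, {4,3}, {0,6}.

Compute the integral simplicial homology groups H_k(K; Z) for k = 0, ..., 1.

H_0 = Z^2,  H_1 = Z.

Order the vertices as 0 < 1 < 2 < 3 < 4 < 5 < 6. Listing each simplex with vertices in this order, K has dimension 1 with simplices:

  0-simplices (7): [0], [1], [2], [3], [4], [5], [6]
  1-simplices (6): [0,4], [0,6], [1,5], [2,3], [3,4], [3,6]

so the chain groups are C_0 ≅ Z^7, C_1 ≅ Z^6.

The boundary map ∂_1: C_1 → C_0 sends each edge [p,q] (with p < q) to q − p. For instance
  ∂[0,6] = [6] − [0].
As a 7×6 matrix over Z this has rank 5, with invariant factors (1,1,1,1,1).

Computing H_k = (kernel of ∂_k) / (image of ∂_{k+1}):

  H_0: rank C_0 − rank ∂_1 = 7 − 5 = 2, and the invariant factors of ∂_1 are all 1, so H_0 = Z^2.
  H_1: rank ker ∂_1 − rank ∂_2 = (6 − 5) − 0 = 1, and there is no ∂_2, so H_1 = Z.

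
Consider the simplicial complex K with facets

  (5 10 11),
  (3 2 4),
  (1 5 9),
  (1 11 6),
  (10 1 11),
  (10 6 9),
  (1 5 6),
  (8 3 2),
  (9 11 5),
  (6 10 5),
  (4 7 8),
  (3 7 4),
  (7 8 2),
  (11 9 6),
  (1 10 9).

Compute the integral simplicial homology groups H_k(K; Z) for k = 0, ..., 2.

H_0 ≅ Z^2,  H_1 ≅ Z ⊕ Z/2,  H_2 = 0.

Order the vertices as 1 < 2 < 3 < 4 < 5 < 6 < 7 < 8 < 9 < 10 < 11. Listing each simplex with vertices in this order, K has dimension 2 with simplices:

  0-simplices (11): [1], [2], [3], [4], [5], [6], [7], [8], [9], [10], [11]
  1-simplices (25): (25 of them)
  2-simplices (15): [1,5,6], [1,5,9], [1,6,11], [1,9,10], [1,10,11], [2,3,4], [2,3,8], [2,7,8], [3,4,7], [4,7,8], [5,6,10], [5,9,11], [5,10,11], [6,9,10], [6,9,11]

so the chain groups are C_0 ≅ Z^11, C_1 ≅ Z^25, C_2 ≅ Z^15.

∂_1: C_1 → C_0 maps an edge to its endpoints' difference, ∂[p,q] = q − p. For instance
  ∂[1,6] = [6] − [1].
This gives a 11×25 integer matrix of rank 9; reducing to Smith normal form yields diagonal entries (1,1,1,1,1,1,1,1,1).

Boundary ∂_2: C_2 → C_1 sends each 2-simplex [p,q,r] to [q,r] − [p,r] + [p,q]. For instance
  ∂[1,6,11] = [6,11] − [1,11] + [1,6],
  ∂[1,10,11] = [10,11] − [1,11] + [1,10].
This gives a 25×15 integer matrix of rank 15; reducing to Smith normal form yields diagonal entries (1,1,1,1,1,1,1,1,1,1,1,1,1,1,2).

Computing H_k = (kernel of ∂_k) / (image of ∂_{k+1}):

  H_0: rank C_0 − rank ∂_1 = 11 − 9 = 2, and the invariant factors of ∂_1 are all 1, so H_0 = Z^2.
  H_1: rank ker ∂_1 − rank ∂_2 = (25 − 9) − 15 = 1, and ∂_2 has invariant factor 2 > 1, so H_1 = Z ⊕ Z/2.
  H_2: rank ker ∂_2 − rank ∂_3 = (15 − 15) − 0 = 0, and there is no ∂_3, so H_2 = 0.

As a check, the Euler characteristic is 11 − 25 + 15 = 1, which agrees with 2 − 1 + 0 = 1.
(K is a triangulation of the disjoint union of the Möbius band and the real projective plane RP^2.)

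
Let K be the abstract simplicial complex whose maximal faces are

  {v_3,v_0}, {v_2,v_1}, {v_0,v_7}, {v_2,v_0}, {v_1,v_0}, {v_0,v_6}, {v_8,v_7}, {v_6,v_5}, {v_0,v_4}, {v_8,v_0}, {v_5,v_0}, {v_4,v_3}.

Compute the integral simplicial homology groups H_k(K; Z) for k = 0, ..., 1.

H_0 ≅ Z,  H_1 ≅ Z^4.

We work with the vertex ordering v_0 < v_1 < v_2 < v_3 < v_4 < v_5 < v_6 < v_7 < v_8. The simplices of K, each written with vertices in increasing order, are:

  0-simplices (9): [v_0], [v_1], [v_2], [v_3], [v_4], [v_5], [v_6], [v_7], [v_8]
  1-simplices (12): [v_0,v_1], [v_0,v_2], [v_0,v_3], [v_0,v_4], [v_0,v_5], [v_0,v_6], [v_0,v_7], [v_0,v_8], [v_1,v_2], [v_3,v_4], [v_5,v_6], [v_7,v_8]

Hence C_0 ≅ Z^9, C_1 ≅ Z^12.

Boundary ∂_1: C_1 → C_0 is given by ∂[p,q] = [q] − [p]. For instance
  ∂[v_5,v_6] = [v_6] − [v_5].
The resulting 9×12 matrix has rank 8, and its Smith normal form has invariant factors (1,1,1,1,1,1,1,1).

Reading off H_k = ker ∂_k / im ∂_{k+1}:

  H_0: rank C_0 − rank ∂_1 = 9 − 8 = 1, and the invariant factors of ∂_1 are all 1, so H_0 = Z.
  H_1: rank ker ∂_1 − rank ∂_2 = (12 − 8) − 0 = 4, and there is no ∂_2, so H_1 = Z^4.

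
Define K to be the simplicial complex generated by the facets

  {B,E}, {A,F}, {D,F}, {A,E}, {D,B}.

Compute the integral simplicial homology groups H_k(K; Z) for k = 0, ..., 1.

H_0 ≅ Z,  H_1 ≅ Z.

Order the vertices as A < B < D < E < F. Listing each simplex with vertices in this order, K has dimension 1 with simplices:

  0-simplices (5): A, B, D, E, F
  1-simplices (5): AE, AF, BD, BE, DF

so the chain groups are C_0 ≅ Z^5, C_1 ≅ Z^5.

∂_1: C_1 → C_0 is given by ∂[p,q] = [q] − [p].
This gives a 5×5 integer matrix of rank 4; reducing to Smith normal form yields diagonal entries (1,1,1,1).

Now H_k = ker ∂_k / im ∂_{k+1}, so:

  H_0: rank C_0 − rank ∂_1 = 5 − 4 = 1, and the invariant factors of ∂_1 are all 1, so H_0 = Z.
  H_1: rank ker ∂_1 − rank ∂_2 = (5 − 4) − 0 = 1, and there is no ∂_2, so H_1 = Z.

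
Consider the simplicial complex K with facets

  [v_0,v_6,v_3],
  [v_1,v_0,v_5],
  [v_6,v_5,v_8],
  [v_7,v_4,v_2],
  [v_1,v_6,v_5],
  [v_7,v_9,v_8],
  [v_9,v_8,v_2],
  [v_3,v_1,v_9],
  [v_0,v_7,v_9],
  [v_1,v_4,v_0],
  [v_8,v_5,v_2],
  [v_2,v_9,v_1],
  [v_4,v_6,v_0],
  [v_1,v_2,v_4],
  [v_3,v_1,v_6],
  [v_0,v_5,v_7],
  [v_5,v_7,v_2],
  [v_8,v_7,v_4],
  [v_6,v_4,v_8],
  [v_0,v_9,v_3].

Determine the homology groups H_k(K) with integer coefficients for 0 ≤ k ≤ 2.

We work with the vertex ordering v_0 < v_1 < v_2 < v_3 < v_4 < v_5 < v_6 < v_7 < v_8 < v_9. The simplices of K, each written with vertices in increasing order, are:

  0-simplices (10): [v_0], [v_1], [v_2], [v_3], [v_4], [v_5], [v_6], [v_7], [v_8], [v_9]
  1-simplices (30): (30 of them)
  2-simplices (20): (20 of them)

Hence C_0 ≅ Z^10, C_1 ≅ Z^30, C_2 ≅ Z^20.

The boundary map ∂_1: C_1 → C_0 is given by ∂[p,q] = [q] − [p]. For instance
  ∂[v_8,v_9] = [v_9] − [v_8].
As a 10×30 matrix over Z this has rank 9, with invariant factors (1,1,1,1,1,1,1,1,1).

∂_2: C_2 → C_1 maps a triangle to the signed sum of its edges. For instance
  ∂[v_1,v_2,v_4] = [v_2,v_4] − [v_1,v_4] + [v_1,v_2],
  ∂[v_2,v_4,v_7] = [v_4,v_7] − [v_2,v_7] + [v_2,v_4].
The resulting 30×20 matrix has rank 20, and its Smith normal form has invariant factors (1,1,1,1,1,1,1,1,1,1,1,1,1,1,1,1,1,1,1,2).

Reading off H_k = ker ∂_k / im ∂_{k+1}:

  H_0: rank C_0 − rank ∂_1 = 10 − 9 = 1, and the invariant factors of ∂_1 are all 1, so H_0 = Z.
  H_1: rank ker ∂_1 − rank ∂_2 = (30 − 9) − 20 = 1, and ∂_2 has invariant factor 2 > 1, so H_1 = Z ⊕ Z/2.
  H_2: rank ker ∂_2 − rank ∂_3 = (20 − 20) − 0 = 0, and there is no ∂_3, so H_2 = 0.

H_0 = Z,  H_1 = Z ⊕ Z/2,  H_2 = 0.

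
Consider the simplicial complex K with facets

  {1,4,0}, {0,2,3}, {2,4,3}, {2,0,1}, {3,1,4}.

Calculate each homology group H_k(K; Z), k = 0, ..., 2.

K has 5 vertices, 10 edges, 5 triangles.
rank ∂_0 = 0, rank ∂_1 = 4 ⇒ b_0 = 5 − 0 − 4 = 1; all invariant factors of ∂_1 are 1 so no torsion. So H_0 = Z.
rank ∂_1 = 4, rank ∂_2 = 5 ⇒ b_1 = 10 − 4 − 5 = 1; all invariant factors of ∂_2 are 1 so no torsion. So H_1 = Z.
rank ∂_2 = 5, rank ∂_3 = 0 ⇒ b_2 = 5 − 5 − 0 = 0. So H_2 = 0.

H_0 = Z,  H_1 = Z,  H_2 = 0.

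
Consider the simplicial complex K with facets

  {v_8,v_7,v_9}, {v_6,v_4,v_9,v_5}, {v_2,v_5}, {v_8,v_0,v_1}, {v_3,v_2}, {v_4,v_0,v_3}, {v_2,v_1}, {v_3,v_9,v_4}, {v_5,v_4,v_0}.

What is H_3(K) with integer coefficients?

K has 10 vertices, 20 edges, 9 triangles, 1 3-simplex.
rank ∂_3 = 1, rank ∂_4 = 0 ⇒ b_3 = 1 − 1 − 0 = 0. So H_3 = 0.

H_3 = 0.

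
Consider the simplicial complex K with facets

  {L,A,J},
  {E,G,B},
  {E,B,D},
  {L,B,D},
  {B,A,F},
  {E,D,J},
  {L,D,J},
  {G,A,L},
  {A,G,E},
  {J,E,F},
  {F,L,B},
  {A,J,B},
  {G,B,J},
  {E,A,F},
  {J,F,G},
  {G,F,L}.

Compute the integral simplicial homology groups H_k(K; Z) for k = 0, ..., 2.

H_0 ≅ Z,  H_1 ≅ Z^2,  H_2 ≅ Z.

We work with the vertex ordering A < B < D < E < F < G < J < L. The simplices of K, each written with vertices in increasing order, are:

  0-simplices (8): A, B, D, E, F, G, J, L
  1-simplices (24): AB, AE, AF, AG, AJ, AL, BD, BE, BF, BG, BJ, BL, DE, DJ, DL, EF, EG, EJ, FG, FJ, FL, GJ, GL, JL
  2-simplices (16): ABF, ABJ, AEF, AEG, AGL, AJL, BDE, BDL, BEG, BFL, BGJ, DEJ, DJL, EFJ, FGJ, FGL

Hence C_0 ≅ Z^8, C_1 ≅ Z^24, C_2 ≅ Z^16.

Boundary ∂_1: C_1 → C_0 is given by ∂[p,q] = [q] − [p]. For instance
  ∂GJ = J − G.
As a 8×24 matrix over Z this has rank 7, with invariant factors (1,1,1,1,1,1,1).

The boundary map ∂_2: C_2 → C_1 maps a triangle to the signed sum of its edges. For instance
  ∂FGL = GL − FL + FG,
  ∂DEJ = EJ − DJ + DE.
As a 24×16 matrix over Z this has rank 15, with invariant factors (1,1,1,1,1,1,1,1,1,1,1,1,1,1,1).

From H_k ≅ ker(∂_k) / im(∂_{k+1}) we obtain:

  H_0: rank C_0 − rank ∂_1 = 8 − 7 = 1, and the invariant factors of ∂_1 are all 1, so H_0 ≅ Z.
  H_1: rank ker ∂_1 − rank ∂_2 = (24 − 7) − 15 = 2, and the invariant factors of ∂_2 are all 1, so H_1 ≅ Z^2.
  H_2: rank ker ∂_2 − rank ∂_3 = (16 − 15) − 0 = 1, and there is no ∂_3, so H_2 ≅ Z.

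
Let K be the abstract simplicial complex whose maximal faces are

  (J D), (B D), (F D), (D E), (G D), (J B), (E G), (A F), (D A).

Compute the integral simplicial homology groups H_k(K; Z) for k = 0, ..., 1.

H_0 = Z,  H_1 = Z^3.

Order the vertices as A < B < D < E < F < G < J. Listing each simplex with vertices in this order, K has dimension 1 with simplices:

  0-simplices (7): A, B, D, E, F, G, J
  1-simplices (9): AD, AF, BD, BJ, DE, DF, DG, DJ, EG

giving chain groups C_0 ≅ Z^7, C_1 ≅ Z^9.

∂_1: C_1 → C_0 sends each edge [p,q] (with p < q) to q − p. For instance
  ∂BD = D − B.
The resulting 7×9 matrix has rank 6, and its Smith normal form has invariant factors (1,1,1,1,1,1).

From H_k ≅ ker(∂_k) / im(∂_{k+1}) we obtain:

  H_0: rank C_0 − rank ∂_1 = 7 − 6 = 1, and the invariant factors of ∂_1 are all 1, so H_0 ≅ Z.
  H_1: rank ker ∂_1 − rank ∂_2 = (9 − 6) − 0 = 3, and there is no ∂_2, so H_1 ≅ Z^3.

As a check, the Euler characteristic is 7 − 9 = -2, which agrees with 1 − 3 = -2.
(K is a triangulation of a wedge of 3 circles.)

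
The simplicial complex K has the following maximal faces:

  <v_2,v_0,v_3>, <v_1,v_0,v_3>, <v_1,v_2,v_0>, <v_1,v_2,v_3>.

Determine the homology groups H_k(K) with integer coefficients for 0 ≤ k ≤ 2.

H_0 = Z,  H_1 = 0,  H_2 = Z.

Order the vertices as v_0 < v_1 < v_2 < v_3. Listing each simplex with vertices in this order, K has dimension 2 with simplices:

  0-simplices (4): [v_0], [v_1], [v_2], [v_3]
  1-simplices (6): [v_0,v_1], [v_0,v_2], [v_0,v_3], [v_1,v_2], [v_1,v_3], [v_2,v_3]
  2-simplices (4): [v_0,v_1,v_2], [v_0,v_1,v_3], [v_0,v_2,v_3], [v_1,v_2,v_3]

so the chain groups are C_0 ≅ Z^4, C_1 ≅ Z^6, C_2 ≅ Z^4.

∂_1: C_1 → C_0 sends each edge [p,q] (with p < q) to q − p. For instance
  ∂[v_0,v_2] = [v_2] − [v_0].
This gives a 4×6 integer matrix of rank 3; reducing to Smith normal form yields diagonal entries (1,1,1).

The boundary map ∂_2: C_2 → C_1 maps a triangle to the signed sum of its edges. For instance
  ∂[v_0,v_2,v_3] = [v_2,v_3] − [v_0,v_3] + [v_0,v_2],
  ∂[v_0,v_1,v_3] = [v_1,v_3] − [v_0,v_3] + [v_0,v_1].
This gives a 6×4 integer matrix of rank 3; reducing to Smith normal form yields diagonal entries (1,1,1).

Now H_k = ker ∂_k / im ∂_{k+1}, so:

  H_0: rank C_0 − rank ∂_1 = 4 − 3 = 1, and the invariant factors of ∂_1 are all 1, so H_0 ≅ Z.
  H_1: rank ker ∂_1 − rank ∂_2 = (6 − 3) − 3 = 0, and the invariant factors of ∂_2 are all 1, so H_1 ≅ 0.
  H_2: rank ker ∂_2 − rank ∂_3 = (4 − 3) − 0 = 1, and there is no ∂_3, so H_2 ≅ Z.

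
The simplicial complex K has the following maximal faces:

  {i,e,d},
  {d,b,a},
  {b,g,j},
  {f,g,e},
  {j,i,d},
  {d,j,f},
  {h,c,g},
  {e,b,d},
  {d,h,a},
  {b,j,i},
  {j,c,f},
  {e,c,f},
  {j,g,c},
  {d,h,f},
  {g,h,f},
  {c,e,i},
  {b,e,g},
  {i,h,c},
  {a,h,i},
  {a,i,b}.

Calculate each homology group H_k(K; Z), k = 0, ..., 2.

H_0 = Z,  H_1 = Z ⊕ Z/2,  H_2 = 0.

Fix the vertex order a < b < c < d < e < f < g < h < i < j and write every simplex with vertices in increasing order. Then dim K = 2 and the simplices of K are:

  0-simplices (10): a, b, c, d, e, f, g, h, i, j
  1-simplices (30): ab, ad, ah, ai, bd, be, bg, bi, bj, ce, cf, cg, ch, ci, cj, de, df, dh, di, dj, ef, eg, ei, fg, fh, fj, gh, gj, hi, ij
  2-simplices (20): abd, abi, adh, ahi, bde, beg, bgj, bij, cef, cei, cfj, cgh, cgj, chi, dei, dfh, dfj, dij, efg, fgh

so the chain groups are C_0 ≅ Z^10, C_1 ≅ Z^30, C_2 ≅ Z^20.

∂_1: C_1 → C_0 is given by ∂[p,q] = [q] − [p]. For instance
  ∂ei = i − e.
As a 10×30 matrix over Z this has rank 9, with invariant factors (1,1,1,1,1,1,1,1,1).

Boundary ∂_2: C_2 → C_1 maps a triangle to the signed sum of its edges. For instance
  ∂cfj = fj − cj + cf,
  ∂efg = fg − eg + ef.
The resulting 30×20 matrix has rank 20, and its Smith normal form has invariant factors (1,1,1,1,1,1,1,1,1,1,1,1,1,1,1,1,1,1,1,2).

Now H_k = ker ∂_k / im ∂_{k+1}, so:

  H_0: rank C_0 − rank ∂_1 = 10 − 9 = 1, and the invariant factors of ∂_1 are all 1, so H_0 ≅ Z.
  H_1: rank ker ∂_1 − rank ∂_2 = (30 − 9) − 20 = 1, and ∂_2 has invariant factor 2 > 1, so H_1 ≅ Z ⊕ Z/2.
  H_2: rank ker ∂_2 − rank ∂_3 = (20 − 20) − 0 = 0, and there is no ∂_3, so H_2 ≅ 0.

As a check, the Euler characteristic is 10 − 30 + 20 = 0, which agrees with 1 − 1 + 0 = 0.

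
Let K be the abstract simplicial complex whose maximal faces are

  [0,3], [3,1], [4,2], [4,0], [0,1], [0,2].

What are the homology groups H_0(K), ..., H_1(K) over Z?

H_0 ≅ Z,  H_1 ≅ Z^2.

Order the vertices as 0 < 1 < 2 < 3 < 4. Listing each simplex with vertices in this order, K has dimension 1 with simplices:

  0-simplices (5): [0], [1], [2], [3], [4]
  1-simplices (6): [0,1], [0,2], [0,3], [0,4], [1,3], [2,4]

so the chain groups are C_0 ≅ Z^5, C_1 ≅ Z^6.

∂_1: C_1 → C_0 sends each edge [p,q] (with p < q) to q − p.
As a 5×6 matrix over Z this has rank 4, with invariant factors (1,1,1,1).

Computing H_k = (kernel of ∂_k) / (image of ∂_{k+1}):

  H_0: rank C_0 − rank ∂_1 = 5 − 4 = 1, and the invariant factors of ∂_1 are all 1, so H_0 ≅ Z.
  H_1: rank ker ∂_1 − rank ∂_2 = (6 − 4) − 0 = 2, and there is no ∂_2, so H_1 ≅ Z^2.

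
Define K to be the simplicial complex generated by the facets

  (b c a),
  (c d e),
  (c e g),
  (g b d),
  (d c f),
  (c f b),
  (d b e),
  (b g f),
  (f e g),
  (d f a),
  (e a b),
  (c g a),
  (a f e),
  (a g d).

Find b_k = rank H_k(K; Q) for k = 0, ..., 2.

b_0 = 1, b_1 = 2, b_2 = 1.

Fix the vertex order a < b < c < d < e < f < g and write every simplex with vertices in increasing order. Then dim K = 2 and the simplices of K are:

  0-simplices (7): a, b, c, d, e, f, g
  1-simplices (21): ab, ac, ad, ae, af, ag, bc, bd, be, bf, bg, cd, ce, cf, cg, de, df, dg, ef, eg, fg
  2-simplices (14): abc, abe, acg, adf, adg, aef, bcf, bde, bdg, bfg, cde, cdf, ceg, efg

Hence C_0 ≅ Z^7, C_1 ≅ Z^21, C_2 ≅ Z^14.

∂_1: C_1 → C_0 sends each edge [p,q] (with p < q) to q − p. For instance
  ∂cg = g − c.
The 7×21 boundary matrix has rank 6 and Smith normal form diag(1,1,1,1,1,1).

∂_2: C_2 → C_1 sends each 2-simplex [p,q,r] to [q,r] − [p,r] + [p,q]. For instance
  ∂acg = cg − ag + ac,
  ∂aef = ef − af + ae.
As a 21×14 matrix over Z this has rank 13, with invariant factors (1,1,1,1,1,1,1,1,1,1,1,1,1).

From H_k ≅ ker(∂_k) / im(∂_{k+1}) we obtain:

  H_0: rank C_0 − rank ∂_1 = 7 − 6 = 1, and the invariant factors of ∂_1 are all 1, so H_0 = Z.
  H_1: rank ker ∂_1 − rank ∂_2 = (21 − 6) − 13 = 2, and the invariant factors of ∂_2 are all 1, so H_1 = Z^2.
  H_2: rank ker ∂_2 − rank ∂_3 = (14 − 13) − 0 = 1, and there is no ∂_3, so H_2 = Z.

As a check, the Euler characteristic is 7 − 21 + 14 = 0, which agrees with 1 − 2 + 1 = 0.

Hence the Betti numbers are b_0 = 1, b_1 = 2, b_2 = 1.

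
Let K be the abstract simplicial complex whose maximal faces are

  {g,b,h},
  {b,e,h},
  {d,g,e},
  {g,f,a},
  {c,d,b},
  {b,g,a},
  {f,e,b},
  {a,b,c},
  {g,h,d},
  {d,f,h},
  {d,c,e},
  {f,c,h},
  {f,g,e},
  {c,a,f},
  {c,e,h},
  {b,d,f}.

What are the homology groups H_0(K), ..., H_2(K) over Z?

Order the vertices as a < b < c < d < e < f < g < h. Listing each simplex with vertices in this order, K has dimension 2 with simplices:

  0-simplices (8): a, b, c, d, e, f, g, h
  1-simplices (24): ab, ac, af, ag, bc, bd, be, bf, bg, bh, cd, ce, cf, ch, de, df, dg, dh, ef, eg, eh, fg, fh, gh
  2-simplices (16): abc, abg, acf, afg, bcd, bdf, bef, beh, bgh, cde, ceh, cfh, deg, dfh, dgh, efg

giving chain groups C_0 ≅ Z^8, C_1 ≅ Z^24, C_2 ≅ Z^16.

The boundary map ∂_1: C_1 → C_0 sends each edge [p,q] (with p < q) to q − p.
As a 8×24 matrix over Z this has rank 7, with invariant factors (1,1,1,1,1,1,1).

Boundary ∂_2: C_2 → C_1 sends each 2-simplex [p,q,r] to [q,r] − [p,r] + [p,q]. For instance
  ∂bef = ef − bf + be,
  ∂dgh = gh − dh + dg.
This gives a 24×16 integer matrix of rank 15; reducing to Smith normal form yields diagonal entries (1,1,1,1,1,1,1,1,1,1,1,1,1,1,1).

From H_k ≅ ker(∂_k) / im(∂_{k+1}) we obtain:

  H_0: rank C_0 − rank ∂_1 = 8 − 7 = 1, and the invariant factors of ∂_1 are all 1, so H_0 = Z.
  H_1: rank ker ∂_1 − rank ∂_2 = (24 − 7) − 15 = 2, and the invariant factors of ∂_2 are all 1, so H_1 = Z^2.
  H_2: rank ker ∂_2 − rank ∂_3 = (16 − 15) − 0 = 1, and there is no ∂_3, so H_2 = Z.

(K is a triangulation of the torus T^2.)

H_0 = Z,  H_1 = Z^2,  H_2 = Z.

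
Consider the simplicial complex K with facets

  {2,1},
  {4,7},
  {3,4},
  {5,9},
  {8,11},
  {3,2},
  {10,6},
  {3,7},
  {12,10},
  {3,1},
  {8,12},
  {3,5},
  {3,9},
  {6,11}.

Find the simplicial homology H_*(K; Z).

We work with the vertex ordering 1 < 2 < 3 < 4 < 5 < 6 < 7 < 8 < 9 < 10 < 11 < 12. The simplices of K, each written with vertices in increasing order, are:

  0-simplices (12): [1], [2], [3], [4], [5], [6], [7], [8], [9], [10], [11], [12]
  1-simplices (14): [1,2], [1,3], [2,3], [3,4], [3,5], [3,7], [3,9], [4,7], [5,9], [6,10], [6,11], [8,11], [8,12], [10,12]

giving chain groups C_0 ≅ Z^12, C_1 ≅ Z^14.

Boundary ∂_1: C_1 → C_0 sends each edge [p,q] (with p < q) to q − p.
The 12×14 boundary matrix has rank 10 and Smith normal form diag(1,1,1,1,1,1,1,1,1,1).

Reading off H_k = ker ∂_k / im ∂_{k+1}:

  H_0: rank C_0 − rank ∂_1 = 12 − 10 = 2, and the invariant factors of ∂_1 are all 1, so H_0 = Z^2.
  H_1: rank ker ∂_1 − rank ∂_2 = (14 − 10) − 0 = 4, and there is no ∂_2, so H_1 = Z^4.

(K is a triangulation of the disjoint union of a wedge of 3 circles and the circle S^1.)

H_0 ≅ Z^2,  H_1 ≅ Z^4.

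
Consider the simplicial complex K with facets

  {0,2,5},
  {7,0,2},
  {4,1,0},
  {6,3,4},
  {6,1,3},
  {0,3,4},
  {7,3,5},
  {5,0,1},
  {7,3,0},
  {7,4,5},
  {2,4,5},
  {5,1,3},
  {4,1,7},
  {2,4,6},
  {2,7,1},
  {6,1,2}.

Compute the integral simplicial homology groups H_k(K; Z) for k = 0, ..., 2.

We work with the vertex ordering 0 < 1 < 2 < 3 < 4 < 5 < 6 < 7. The simplices of K, each written with vertices in increasing order, are:

  0-simplices (8): [0], [1], [2], [3], [4], [5], [6], [7]
  1-simplices (24): (24 of them)
  2-simplices (16): [0,1,4], [0,1,5], [0,2,5], [0,2,7], [0,3,4], [0,3,7], [1,2,6], [1,2,7], [1,3,5], [1,3,6], [1,4,7], [2,4,5], [2,4,6], [3,4,6], [3,5,7], [4,5,7]

so the chain groups are C_0 ≅ Z^8, C_1 ≅ Z^24, C_2 ≅ Z^16.

The boundary map ∂_1: C_1 → C_0 sends each edge [p,q] (with p < q) to q − p. For instance
  ∂[1,6] = [6] − [1].
This gives a 8×24 integer matrix of rank 7; reducing to Smith normal form yields diagonal entries (1,1,1,1,1,1,1).

Boundary ∂_2: C_2 → C_1 sends each 2-simplex [p,q,r] to [q,r] − [p,r] + [p,q]. For instance
  ∂[3,5,7] = [5,7] − [3,7] + [3,5],
  ∂[4,5,7] = [5,7] − [4,7] + [4,5].
The resulting 24×16 matrix has rank 15, and its Smith normal form has invariant factors (1,1,1,1,1,1,1,1,1,1,1,1,1,1,1).

Reading off H_k = ker ∂_k / im ∂_{k+1}:

  H_0: rank C_0 − rank ∂_1 = 8 − 7 = 1, and the invariant factors of ∂_1 are all 1, so H_0 ≅ Z.
  H_1: rank ker ∂_1 − rank ∂_2 = (24 − 7) − 15 = 2, and the invariant factors of ∂_2 are all 1, so H_1 ≅ Z^2.
  H_2: rank ker ∂_2 − rank ∂_3 = (16 − 15) − 0 = 1, and there is no ∂_3, so H_2 ≅ Z.

(K is a triangulation of the torus T^2.)

H_0 ≅ Z,  H_1 ≅ Z^2,  H_2 ≅ Z.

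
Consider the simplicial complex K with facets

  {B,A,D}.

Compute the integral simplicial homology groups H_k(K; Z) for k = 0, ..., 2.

K has 3 vertices, 3 edges, 1 triangle.
rank ∂_0 = 0, rank ∂_1 = 2 ⇒ b_0 = 3 − 0 − 2 = 1; all invariant factors of ∂_1 are 1 so no torsion. So H_0 = Z.
rank ∂_1 = 2, rank ∂_2 = 1 ⇒ b_1 = 3 − 2 − 1 = 0; all invariant factors of ∂_2 are 1 so no torsion. So H_1 = 0.
rank ∂_2 = 1, rank ∂_3 = 0 ⇒ b_2 = 1 − 1 − 0 = 0. So H_2 = 0.

H_0 = Z,  H_1 = 0,  H_2 = 0.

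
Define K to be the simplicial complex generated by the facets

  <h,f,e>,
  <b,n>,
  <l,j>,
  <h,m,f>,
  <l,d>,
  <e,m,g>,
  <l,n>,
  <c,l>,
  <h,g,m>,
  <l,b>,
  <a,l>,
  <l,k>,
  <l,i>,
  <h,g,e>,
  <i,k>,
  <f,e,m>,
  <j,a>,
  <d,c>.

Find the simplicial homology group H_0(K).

H_0 = Z^2.

Take the total order a < b < c < d < e < f < g < h < i < j < k < l < m < n on the vertex set. Then K (dimension 2) consists of the simplices:

  0-simplices (14): a, b, c, d, e, f, g, h, i, j, k, l, m, n
  1-simplices (21): aj, al, bl, bn, cd, cl, dl, ef, eg, eh, em, fh, fm, gh, gm, hm, ik, il, jl, kl, ln
  2-simplices (6): efh, efm, egh, egm, fhm, ghm

so the chain groups are C_0 ≅ Z^14, C_1 ≅ Z^21, C_2 ≅ Z^6.

∂_1: C_1 → C_0 sends each edge [p,q] (with p < q) to q − p.
The resulting 14×21 matrix has rank 12, and its Smith normal form has invariant factors (1,1,1,1,1,1,1,1,1,1,1,1).

The boundary map ∂_2: C_2 → C_1 maps a triangle to the signed sum of its edges. For instance
  ∂ghm = hm − gm + gh,
  ∂egh = gh − eh + eg.
This gives a 21×6 integer matrix of rank 5; reducing to Smith normal form yields diagonal entries (1,1,1,1,1).

Computing H_k = (kernel of ∂_k) / (image of ∂_{k+1}):

  H_0: rank C_0 − rank ∂_1 = 14 − 12 = 2, and the invariant factors of ∂_1 are all 1, so H_0 ≅ Z^2.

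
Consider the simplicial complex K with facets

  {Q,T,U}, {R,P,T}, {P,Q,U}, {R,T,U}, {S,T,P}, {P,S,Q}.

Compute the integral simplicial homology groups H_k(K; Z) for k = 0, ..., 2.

H_0 = Z,  H_1 = Z,  H_2 = 0.

Order the vertices as P < Q < R < S < T < U. Listing each simplex with vertices in this order, K has dimension 2 with simplices:

  0-simplices (6): P, Q, R, S, T, U
  1-simplices (12): PQ, PR, PS, PT, PU, QS, QT, QU, RT, RU, ST, TU
  2-simplices (6): PQS, PQU, PRT, PST, QTU, RTU

Hence C_0 ≅ Z^6, C_1 ≅ Z^12, C_2 ≅ Z^6.

The boundary map ∂_1: C_1 → C_0 is given by ∂[p,q] = [q] − [p].
The resulting 6×12 matrix has rank 5, and its Smith normal form has invariant factors (1,1,1,1,1).

The boundary map ∂_2: C_2 → C_1 acts by ∂[p,q,r] = [q,r] − [p,r] + [p,q]. For instance
  ∂QTU = TU − QU + QT,
  ∂PQS = QS − PS + PQ.
This gives a 12×6 integer matrix of rank 6; reducing to Smith normal form yields diagonal entries (1,1,1,1,1,1).

Reading off H_k = ker ∂_k / im ∂_{k+1}:

  H_0: rank C_0 − rank ∂_1 = 6 − 5 = 1, and the invariant factors of ∂_1 are all 1, so H_0 ≅ Z.
  H_1: rank ker ∂_1 − rank ∂_2 = (12 − 5) − 6 = 1, and the invariant factors of ∂_2 are all 1, so H_1 ≅ Z.
  H_2: rank ker ∂_2 − rank ∂_3 = (6 − 6) − 0 = 0, and there is no ∂_3, so H_2 ≅ 0.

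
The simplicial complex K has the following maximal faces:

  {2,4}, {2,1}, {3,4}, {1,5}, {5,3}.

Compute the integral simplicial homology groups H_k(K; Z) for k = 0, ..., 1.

H_0 ≅ Z,  H_1 ≅ Z.

We work with the vertex ordering 1 < 2 < 3 < 4 < 5. The simplices of K, each written with vertices in increasing order, are:

  0-simplices (5): [1], [2], [3], [4], [5]
  1-simplices (5): [1,2], [1,5], [2,4], [3,4], [3,5]

so the chain groups are C_0 ≅ Z^5, C_1 ≅ Z^5.

∂_1: C_1 → C_0 sends each edge [p,q] (with p < q) to q − p.
This gives a 5×5 integer matrix of rank 4; reducing to Smith normal form yields diagonal entries (1,1,1,1).

Computing H_k = (kernel of ∂_k) / (image of ∂_{k+1}):

  H_0: rank C_0 − rank ∂_1 = 5 − 4 = 1, and the invariant factors of ∂_1 are all 1, so H_0 ≅ Z.
  H_1: rank ker ∂_1 − rank ∂_2 = (5 − 4) − 0 = 1, and there is no ∂_2, so H_1 ≅ Z.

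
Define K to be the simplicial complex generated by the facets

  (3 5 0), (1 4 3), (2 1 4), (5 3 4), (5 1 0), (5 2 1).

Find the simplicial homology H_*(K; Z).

We work with the vertex ordering 0 < 1 < 2 < 3 < 4 < 5. The simplices of K, each written with vertices in increasing order, are:

  0-simplices (6): [0], [1], [2], [3], [4], [5]
  1-simplices (12): [0,1], [0,3], [0,5], [1,2], [1,3], [1,4], [1,5], [2,4], [2,5], [3,4], [3,5], [4,5]
  2-simplices (6): [0,1,5], [0,3,5], [1,2,4], [1,2,5], [1,3,4], [3,4,5]

giving chain groups C_0 ≅ Z^6, C_1 ≅ Z^12, C_2 ≅ Z^6.

The boundary map ∂_1: C_1 → C_0 sends each edge [p,q] (with p < q) to q − p.
The resulting 6×12 matrix has rank 5, and its Smith normal form has invariant factors (1,1,1,1,1).

∂_2: C_2 → C_1 sends each 2-simplex [p,q,r] to [q,r] − [p,r] + [p,q]. For instance
  ∂[0,1,5] = [1,5] − [0,5] + [0,1],
  ∂[1,3,4] = [3,4] − [1,4] + [1,3].
As a 12×6 matrix over Z this has rank 6, with invariant factors (1,1,1,1,1,1).

Computing H_k = (kernel of ∂_k) / (image of ∂_{k+1}):

  H_0: rank C_0 − rank ∂_1 = 6 − 5 = 1, and the invariant factors of ∂_1 are all 1, so H_0 ≅ Z.
  H_1: rank ker ∂_1 − rank ∂_2 = (12 − 5) − 6 = 1, and the invariant factors of ∂_2 are all 1, so H_1 ≅ Z.
  H_2: rank ker ∂_2 − rank ∂_3 = (6 − 6) − 0 = 0, and there is no ∂_3, so H_2 ≅ 0.

As a check, the Euler characteristic is 6 − 12 + 6 = 0, which agrees with 1 − 1 + 0 = 0.

H_0 = Z,  H_1 = Z,  H_2 = 0.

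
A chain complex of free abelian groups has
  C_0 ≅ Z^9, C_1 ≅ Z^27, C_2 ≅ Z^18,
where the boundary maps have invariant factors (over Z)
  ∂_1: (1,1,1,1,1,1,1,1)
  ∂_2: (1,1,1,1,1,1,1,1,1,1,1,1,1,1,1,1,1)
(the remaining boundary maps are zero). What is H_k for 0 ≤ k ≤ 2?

H_0 = Z,  H_1 = Z^2,  H_2 = Z.

H_0: b_0 = 9 − 0 − 8 = 1; torsion from ∂_1 factors > 1: none. So H_0 = Z.
H_1: b_1 = 27 − 8 − 17 = 2; torsion from ∂_2 factors > 1: none. So H_1 = Z^2.
H_2: b_2 = 18 − 17 − 0 = 1; torsion from ∂_3 factors > 1: none. So H_2 = Z.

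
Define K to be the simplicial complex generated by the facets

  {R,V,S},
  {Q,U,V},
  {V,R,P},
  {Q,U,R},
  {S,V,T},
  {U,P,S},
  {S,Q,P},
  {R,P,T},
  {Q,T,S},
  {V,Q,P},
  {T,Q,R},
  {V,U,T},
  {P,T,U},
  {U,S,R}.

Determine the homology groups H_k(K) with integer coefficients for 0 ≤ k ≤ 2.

Take the total order P < Q < R < S < T < U < V on the vertex set. Then K (dimension 2) consists of the simplices:

  0-simplices (7): P, Q, R, S, T, U, V
  1-simplices (21): PQ, PR, PS, PT, PU, PV, QR, QS, QT, QU, QV, RS, RT, RU, RV, ST, SU, SV, TU, TV, UV
  2-simplices (14): PQS, PQV, PRT, PRV, PSU, PTU, QRT, QRU, QST, QUV, RSU, RSV, STV, TUV

Hence C_0 ≅ Z^7, C_1 ≅ Z^21, C_2 ≅ Z^14.

∂_1: C_1 → C_0 is given by ∂[p,q] = [q] − [p].
The resulting 7×21 matrix has rank 6, and its Smith normal form has invariant factors (1,1,1,1,1,1).

Boundary ∂_2: C_2 → C_1 sends each 2-simplex [p,q,r] to [q,r] − [p,r] + [p,q]. For instance
  ∂PQV = QV − PV + PQ,
  ∂QRU = RU − QU + QR.
The 21×14 boundary matrix has rank 13 and Smith normal form diag(1,1,1,1,1,1,1,1,1,1,1,1,1).

Reading off H_k = ker ∂_k / im ∂_{k+1}:

  H_0: rank C_0 − rank ∂_1 = 7 − 6 = 1, and the invariant factors of ∂_1 are all 1, so H_0 = Z.
  H_1: rank ker ∂_1 − rank ∂_2 = (21 − 6) − 13 = 2, and the invariant factors of ∂_2 are all 1, so H_1 = Z^2.
  H_2: rank ker ∂_2 − rank ∂_3 = (14 − 13) − 0 = 1, and there is no ∂_3, so H_2 = Z.

H_0 = Z,  H_1 = Z^2,  H_2 = Z.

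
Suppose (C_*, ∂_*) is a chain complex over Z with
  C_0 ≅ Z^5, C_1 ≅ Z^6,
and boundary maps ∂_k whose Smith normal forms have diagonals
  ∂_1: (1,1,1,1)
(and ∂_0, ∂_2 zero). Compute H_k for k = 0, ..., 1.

H_0: b_0 = 5 − 0 − 4 = 1; torsion from ∂_1 factors > 1: none. So H_0 = Z.
H_1: b_1 = 6 − 4 − 0 = 2; torsion from ∂_2 factors > 1: none. So H_1 = Z^2.

H_0 = Z,  H_1 = Z^2.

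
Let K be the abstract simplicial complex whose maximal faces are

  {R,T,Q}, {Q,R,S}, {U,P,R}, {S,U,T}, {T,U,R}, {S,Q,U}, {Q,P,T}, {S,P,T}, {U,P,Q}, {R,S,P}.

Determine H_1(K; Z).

H_1 ≅ Z/2.

K has 6 vertices, 15 edges, 10 triangles.
rank ∂_1 = 5, rank ∂_2 = 10 ⇒ b_1 = 15 − 5 − 10 = 0; ∂_2 has invariant factor(s) [2] giving torsion. So H_1 ≅ Z/2.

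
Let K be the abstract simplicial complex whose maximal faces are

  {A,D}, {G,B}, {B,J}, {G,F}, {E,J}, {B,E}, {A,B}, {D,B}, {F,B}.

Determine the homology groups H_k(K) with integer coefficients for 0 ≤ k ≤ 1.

Take the total order A < B < D < E < F < G < J on the vertex set. Then K (dimension 1) consists of the simplices:

  0-simplices (7): A, B, D, E, F, G, J
  1-simplices (9): AB, AD, BD, BE, BF, BG, BJ, EJ, FG

giving chain groups C_0 ≅ Z^7, C_1 ≅ Z^9.

Boundary ∂_1: C_1 → C_0 is given by ∂[p,q] = [q] − [p].
As a 7×9 matrix over Z this has rank 6, with invariant factors (1,1,1,1,1,1).

From H_k ≅ ker(∂_k) / im(∂_{k+1}) we obtain:

  H_0: rank C_0 − rank ∂_1 = 7 − 6 = 1, and the invariant factors of ∂_1 are all 1, so H_0 = Z.
  H_1: rank ker ∂_1 − rank ∂_2 = (9 − 6) − 0 = 3, and there is no ∂_2, so H_1 = Z^3.

H_0 ≅ Z,  H_1 ≅ Z^3.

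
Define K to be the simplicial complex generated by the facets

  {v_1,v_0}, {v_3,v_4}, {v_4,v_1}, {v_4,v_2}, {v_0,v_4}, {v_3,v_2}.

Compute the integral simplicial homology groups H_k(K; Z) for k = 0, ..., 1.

We work with the vertex ordering v_0 < v_1 < v_2 < v_3 < v_4. The simplices of K, each written with vertices in increasing order, are:

  0-simplices (5): [v_0], [v_1], [v_2], [v_3], [v_4]
  1-simplices (6): [v_0,v_1], [v_0,v_4], [v_1,v_4], [v_2,v_3], [v_2,v_4], [v_3,v_4]

Hence C_0 ≅ Z^5, C_1 ≅ Z^6.

∂_1: C_1 → C_0 maps an edge to its endpoints' difference, ∂[p,q] = q − p.
The 5×6 boundary matrix has rank 4 and Smith normal form diag(1,1,1,1).

From H_k ≅ ker(∂_k) / im(∂_{k+1}) we obtain:

  H_0: rank C_0 − rank ∂_1 = 5 − 4 = 1, and the invariant factors of ∂_1 are all 1, so H_0 = Z.
  H_1: rank ker ∂_1 − rank ∂_2 = (6 − 4) − 0 = 2, and there is no ∂_2, so H_1 = Z^2.

H_0 ≅ Z,  H_1 ≅ Z^2.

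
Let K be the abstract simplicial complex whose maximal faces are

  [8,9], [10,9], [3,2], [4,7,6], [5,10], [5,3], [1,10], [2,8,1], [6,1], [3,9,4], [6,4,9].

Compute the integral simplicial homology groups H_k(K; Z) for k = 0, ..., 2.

Take the total order 1 < 2 < 3 < 4 < 5 < 6 < 7 < 8 < 9 < 10 on the vertex set. Then K (dimension 2) consists of the simplices:

  0-simplices (10): [1], [2], [3], [4], [5], [6], [7], [8], [9], [10]
  1-simplices (17): [1,2], [1,6], [1,8], [1,10], [2,3], [2,8], [3,4], [3,5], [3,9], [4,6], [4,7], [4,9], [5,10], [6,7], [6,9], [8,9], [9,10]
  2-simplices (4): [1,2,8], [3,4,9], [4,6,7], [4,6,9]

giving chain groups C_0 ≅ Z^10, C_1 ≅ Z^17, C_2 ≅ Z^4.

Boundary ∂_1: C_1 → C_0 is given by ∂[p,q] = [q] − [p]. For instance
  ∂[1,6] = [6] − [1].
The 10×17 boundary matrix has rank 9 and Smith normal form diag(1,1,1,1,1,1,1,1,1).

The boundary map ∂_2: C_2 → C_1 sends each 2-simplex [p,q,r] to [q,r] − [p,r] + [p,q]. For instance
  ∂[4,6,7] = [6,7] − [4,7] + [4,6],
  ∂[3,4,9] = [4,9] − [3,9] + [3,4].
As a 17×4 matrix over Z this has rank 4, with invariant factors (1,1,1,1).

Now H_k = ker ∂_k / im ∂_{k+1}, so:

  H_0: rank C_0 − rank ∂_1 = 10 − 9 = 1, and the invariant factors of ∂_1 are all 1, so H_0 ≅ Z.
  H_1: rank ker ∂_1 − rank ∂_2 = (17 − 9) − 4 = 4, and the invariant factors of ∂_2 are all 1, so H_1 ≅ Z^4.
  H_2: rank ker ∂_2 − rank ∂_3 = (4 − 4) − 0 = 0, and there is no ∂_3, so H_2 ≅ 0.

As a check, the Euler characteristic is 10 − 17 + 4 = -3, which agrees with 1 − 4 + 0 = -3.

H_0 ≅ Z,  H_1 ≅ Z^4,  H_2 = 0.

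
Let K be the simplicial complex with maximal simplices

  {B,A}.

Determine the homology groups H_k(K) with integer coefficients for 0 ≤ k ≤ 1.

We work with the vertex ordering A < B. The simplices of K, each written with vertices in increasing order, are:

  0-simplices (2): A, B
  1-simplices (1): AB

so the chain groups are C_0 ≅ Z^2, C_1 ≅ Z^1.

The boundary map ∂_1: C_1 → C_0 sends each edge [p,q] (with p < q) to q − p. For instance
  ∂AB = B − A.
This gives a 2×1 integer matrix of rank 1; reducing to Smith normal form yields diagonal entries (1).

Now H_k = ker ∂_k / im ∂_{k+1}, so:

  H_0: rank C_0 − rank ∂_1 = 2 − 1 = 1, and the invariant factors of ∂_1 are all 1, so H_0 = Z.
  H_1: rank ker ∂_1 − rank ∂_2 = (1 − 1) − 0 = 0, and there is no ∂_2, so H_1 = 0.

As a check, the Euler characteristic is 2 − 1 = 1, which agrees with 1 − 0 = 1.

H_0 ≅ Z,  H_1 = 0.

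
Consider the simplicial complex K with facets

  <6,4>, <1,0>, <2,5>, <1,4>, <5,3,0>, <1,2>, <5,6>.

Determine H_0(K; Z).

H_0 = Z.

Fix the vertex order 0 < 1 < 2 < 3 < 4 < 5 < 6 and write every simplex with vertices in increasing order. Then dim K = 2 and the simplices of K are:

  0-simplices (7): [0], [1], [2], [3], [4], [5], [6]
  1-simplices (9): [0,1], [0,3], [0,5], [1,2], [1,4], [2,5], [3,5], [4,6], [5,6]
  2-simplices (1): [0,3,5]

so the chain groups are C_0 ≅ Z^7, C_1 ≅ Z^9, C_2 ≅ Z^1.

The boundary map ∂_1: C_1 → C_0 maps an edge to its endpoints' difference, ∂[p,q] = q − p. For instance
  ∂[1,4] = [4] − [1].
This gives a 7×9 integer matrix of rank 6; reducing to Smith normal form yields diagonal entries (1,1,1,1,1,1).

Boundary ∂_2: C_2 → C_1 maps a triangle to the signed sum of its edges. For instance
  ∂[0,3,5] = [3,5] − [0,5] + [0,3].
This gives a 9×1 integer matrix of rank 1; reducing to Smith normal form yields diagonal entries (1).

Computing H_k = (kernel of ∂_k) / (image of ∂_{k+1}):

  H_0: rank C_0 − rank ∂_1 = 7 − 6 = 1, and the invariant factors of ∂_1 are all 1, so H_0 ≅ Z.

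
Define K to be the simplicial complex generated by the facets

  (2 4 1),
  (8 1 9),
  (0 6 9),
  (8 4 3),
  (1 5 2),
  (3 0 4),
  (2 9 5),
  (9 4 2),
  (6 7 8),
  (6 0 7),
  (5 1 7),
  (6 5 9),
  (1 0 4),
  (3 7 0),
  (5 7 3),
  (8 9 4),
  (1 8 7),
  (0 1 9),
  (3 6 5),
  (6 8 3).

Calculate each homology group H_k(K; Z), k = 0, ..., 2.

Order the vertices as 0 < 1 < 2 < 3 < 4 < 5 < 6 < 7 < 8 < 9. Listing each simplex with vertices in this order, K has dimension 2 with simplices:

  0-simplices (10): [0], [1], [2], [3], [4], [5], [6], [7], [8], [9]
  1-simplices (30): (30 of them)
  2-simplices (20): (20 of them)

Hence C_0 ≅ Z^10, C_1 ≅ Z^30, C_2 ≅ Z^20.

Boundary ∂_1: C_1 → C_0 sends each edge [p,q] (with p < q) to q − p. For instance
  ∂[3,7] = [7] − [3].
The resulting 10×30 matrix has rank 9, and its Smith normal form has invariant factors (1,1,1,1,1,1,1,1,1).

∂_2: C_2 → C_1 acts by ∂[p,q,r] = [q,r] − [p,r] + [p,q]. For instance
  ∂[0,3,4] = [3,4] − [0,4] + [0,3],
  ∂[1,7,8] = [7,8] − [1,8] + [1,7].
As a 30×20 matrix over Z this has rank 20, with invariant factors (1,1,1,1,1,1,1,1,1,1,1,1,1,1,1,1,1,1,1,2).

From H_k ≅ ker(∂_k) / im(∂_{k+1}) we obtain:

  H_0: rank C_0 − rank ∂_1 = 10 − 9 = 1, and the invariant factors of ∂_1 are all 1, so H_0 = Z.
  H_1: rank ker ∂_1 − rank ∂_2 = (30 − 9) − 20 = 1, and ∂_2 has invariant factor 2 > 1, so H_1 = Z × Z/2.
  H_2: rank ker ∂_2 − rank ∂_3 = (20 − 20) − 0 = 0, and there is no ∂_3, so H_2 = 0.

(K is a triangulation of the Klein bottle.)

H_0 ≅ Z,  H_1 ≅ Z × Z/2,  H_2 = 0.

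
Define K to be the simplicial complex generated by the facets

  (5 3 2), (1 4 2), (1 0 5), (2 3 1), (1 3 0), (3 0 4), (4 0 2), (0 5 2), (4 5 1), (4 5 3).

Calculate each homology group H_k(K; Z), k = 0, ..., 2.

Order the vertices as 0 < 1 < 2 < 3 < 4 < 5. Listing each simplex with vertices in this order, K has dimension 2 with simplices:

  0-simplices (6): [0], [1], [2], [3], [4], [5]
  1-simplices (15): [0,1], [0,2], [0,3], [0,4], [0,5], [1,2], [1,3], [1,4], [1,5], [2,3], [2,4], [2,5], [3,4], [3,5], [4,5]
  2-simplices (10): [0,1,3], [0,1,5], [0,2,4], [0,2,5], [0,3,4], [1,2,3], [1,2,4], [1,4,5], [2,3,5], [3,4,5]

Hence C_0 ≅ Z^6, C_1 ≅ Z^15, C_2 ≅ Z^10.

∂_1: C_1 → C_0 sends each edge [p,q] (with p < q) to q − p. For instance
  ∂[3,5] = [5] − [3].
The 6×15 boundary matrix has rank 5 and Smith normal form diag(1,1,1,1,1).

∂_2: C_2 → C_1 maps a triangle to the signed sum of its edges. For instance
  ∂[1,2,3] = [2,3] − [1,3] + [1,2],
  ∂[0,1,5] = [1,5] − [0,5] + [0,1].
This gives a 15×10 integer matrix of rank 10; reducing to Smith normal form yields diagonal entries (1,1,1,1,1,1,1,1,1,2).

Reading off H_k = ker ∂_k / im ∂_{k+1}:

  H_0: rank C_0 − rank ∂_1 = 6 − 5 = 1, and the invariant factors of ∂_1 are all 1, so H_0 ≅ Z.
  H_1: rank ker ∂_1 − rank ∂_2 = (15 − 5) − 10 = 0, and ∂_2 has invariant factor 2 > 1, so H_1 ≅ Z_2.
  H_2: rank ker ∂_2 − rank ∂_3 = (10 − 10) − 0 = 0, and there is no ∂_3, so H_2 ≅ 0.

H_0 = Z,  H_1 = Z_2,  H_2 = 0.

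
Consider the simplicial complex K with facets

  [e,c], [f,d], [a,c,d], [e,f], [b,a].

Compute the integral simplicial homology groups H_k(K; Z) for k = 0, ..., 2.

Fix the vertex order a < b < c < d < e < f and write every simplex with vertices in increasing order. Then dim K = 2 and the simplices of K are:

  0-simplices (6): a, b, c, d, e, f
  1-simplices (7): ab, ac, ad, cd, ce, df, ef
  2-simplices (1): acd

Hence C_0 ≅ Z^6, C_1 ≅ Z^7, C_2 ≅ Z^1.

∂_1: C_1 → C_0 is given by ∂[p,q] = [q] − [p]. For instance
  ∂ad = d − a.
As a 6×7 matrix over Z this has rank 5, with invariant factors (1,1,1,1,1).

Boundary ∂_2: C_2 → C_1 acts by ∂[p,q,r] = [q,r] − [p,r] + [p,q]. For instance
  ∂acd = cd − ad + ac.
The 7×1 boundary matrix has rank 1 and Smith normal form diag(1).

Now H_k = ker ∂_k / im ∂_{k+1}, so:

  H_0: rank C_0 − rank ∂_1 = 6 − 5 = 1, and the invariant factors of ∂_1 are all 1, so H_0 ≅ Z.
  H_1: rank ker ∂_1 − rank ∂_2 = (7 − 5) − 1 = 1, and the invariant factors of ∂_2 are all 1, so H_1 ≅ Z.
  H_2: rank ker ∂_2 − rank ∂_3 = (1 − 1) − 0 = 0, and there is no ∂_3, so H_2 ≅ 0.

As a check, the Euler characteristic is 6 − 7 + 1 = 0, which agrees with 1 − 1 + 0 = 0.

H_0 ≅ Z,  H_1 ≅ Z,  H_2 = 0.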